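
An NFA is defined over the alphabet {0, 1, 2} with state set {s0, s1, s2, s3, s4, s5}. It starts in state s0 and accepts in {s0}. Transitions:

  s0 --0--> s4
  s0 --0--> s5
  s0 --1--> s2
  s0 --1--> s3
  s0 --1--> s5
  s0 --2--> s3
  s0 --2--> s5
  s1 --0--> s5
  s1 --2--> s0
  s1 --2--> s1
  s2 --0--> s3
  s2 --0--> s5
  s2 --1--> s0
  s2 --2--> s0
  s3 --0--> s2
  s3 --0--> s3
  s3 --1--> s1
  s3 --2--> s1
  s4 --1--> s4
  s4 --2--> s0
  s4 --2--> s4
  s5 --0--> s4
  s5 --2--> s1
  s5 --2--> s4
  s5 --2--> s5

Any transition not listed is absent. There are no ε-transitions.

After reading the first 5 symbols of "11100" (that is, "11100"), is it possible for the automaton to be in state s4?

Start in {s0}.
Read '1': {s0} → {s2, s3, s5}.
Read '1': {s2, s3, s5} → {s0, s1}.
Read '1': {s0, s1} → {s2, s3, s5}.
Read '0': {s2, s3, s5} → {s2, s3, s4, s5}.
Read '0': {s2, s3, s4, s5} → {s2, s3, s4, s5}.
State s4 is in {s2, s3, s4, s5}.

Yes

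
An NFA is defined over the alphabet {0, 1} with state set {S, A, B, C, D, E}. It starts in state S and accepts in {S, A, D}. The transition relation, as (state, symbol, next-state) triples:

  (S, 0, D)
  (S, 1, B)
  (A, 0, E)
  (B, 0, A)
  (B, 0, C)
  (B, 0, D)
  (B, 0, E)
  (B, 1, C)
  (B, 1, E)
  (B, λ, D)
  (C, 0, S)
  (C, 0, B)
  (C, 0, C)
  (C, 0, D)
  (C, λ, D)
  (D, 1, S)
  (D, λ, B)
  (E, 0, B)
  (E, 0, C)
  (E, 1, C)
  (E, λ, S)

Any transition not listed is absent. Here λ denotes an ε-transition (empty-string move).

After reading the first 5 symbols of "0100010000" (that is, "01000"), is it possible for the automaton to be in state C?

Yes

Start in {S}.
Read '0': S→{D}; union {D}; ε-closure = {B, D}.
Read '1': B→{C, E}, D→{S}; union {S, C, E}; ε-closure = {S, B, C, D, E}.
Read '0': S→{D}, B→{A, C, D, E}, C→{S, B, C, D}, D→∅, E→{B, C}; now {S, A, B, C, D, E}.
Read '0': S→{D}, A→{E}, B→{A, C, D, E}, C→{S, B, C, D}, D→∅, E→{B, C}; now {S, A, B, C, D, E}.
Read '0': S→{D}, A→{E}, B→{A, C, D, E}, C→{S, B, C, D}, D→∅, E→{B, C}; now {S, A, B, C, D, E}.
State C is in {S, A, B, C, D, E}.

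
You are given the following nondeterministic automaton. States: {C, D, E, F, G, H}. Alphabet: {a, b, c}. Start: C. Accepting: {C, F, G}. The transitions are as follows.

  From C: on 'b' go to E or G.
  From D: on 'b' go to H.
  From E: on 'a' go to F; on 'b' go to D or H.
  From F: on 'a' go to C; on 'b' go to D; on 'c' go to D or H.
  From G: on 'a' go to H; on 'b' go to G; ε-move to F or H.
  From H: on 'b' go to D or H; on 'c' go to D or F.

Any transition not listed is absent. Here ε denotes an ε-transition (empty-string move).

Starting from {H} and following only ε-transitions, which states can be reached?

{H}

Begin with {H}.
No ε-moves leave this set, so the closure equals the set itself.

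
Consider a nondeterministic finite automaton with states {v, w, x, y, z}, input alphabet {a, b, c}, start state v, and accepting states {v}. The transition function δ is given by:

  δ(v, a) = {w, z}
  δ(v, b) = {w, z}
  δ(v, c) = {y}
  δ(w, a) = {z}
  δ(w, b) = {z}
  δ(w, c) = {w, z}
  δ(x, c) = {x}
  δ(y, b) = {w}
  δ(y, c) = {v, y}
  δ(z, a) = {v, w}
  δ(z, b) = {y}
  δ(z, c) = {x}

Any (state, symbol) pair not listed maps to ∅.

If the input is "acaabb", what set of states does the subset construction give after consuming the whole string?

Start in {v}.
Read 'a': v→{w, z}; now {w, z}.
Read 'c': w→{w, z}, z→{x}; now {w, x, z}.
Read 'a': w→{z}, x→∅, z→{v, w}; now {v, w, z}.
Read 'a': v→{w, z}, w→{z}, z→{v, w}; now {v, w, z}.
Read 'b': v→{w, z}, w→{z}, z→{y}; now {w, y, z}.
Read 'b': w→{z}, y→{w}, z→{y}; now {w, y, z}.

{w, y, z}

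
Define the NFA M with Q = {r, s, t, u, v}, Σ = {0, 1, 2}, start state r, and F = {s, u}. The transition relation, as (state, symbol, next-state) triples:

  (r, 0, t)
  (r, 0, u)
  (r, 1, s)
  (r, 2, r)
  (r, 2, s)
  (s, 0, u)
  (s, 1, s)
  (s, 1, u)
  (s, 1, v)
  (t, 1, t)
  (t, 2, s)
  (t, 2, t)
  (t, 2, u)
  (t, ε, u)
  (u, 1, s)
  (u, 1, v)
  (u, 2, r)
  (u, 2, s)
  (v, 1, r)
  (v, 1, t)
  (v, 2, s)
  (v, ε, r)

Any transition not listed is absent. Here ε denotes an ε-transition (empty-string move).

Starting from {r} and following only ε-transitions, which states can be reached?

{r}

Begin with {r}.
No ε-moves leave this set, so the closure equals the set itself.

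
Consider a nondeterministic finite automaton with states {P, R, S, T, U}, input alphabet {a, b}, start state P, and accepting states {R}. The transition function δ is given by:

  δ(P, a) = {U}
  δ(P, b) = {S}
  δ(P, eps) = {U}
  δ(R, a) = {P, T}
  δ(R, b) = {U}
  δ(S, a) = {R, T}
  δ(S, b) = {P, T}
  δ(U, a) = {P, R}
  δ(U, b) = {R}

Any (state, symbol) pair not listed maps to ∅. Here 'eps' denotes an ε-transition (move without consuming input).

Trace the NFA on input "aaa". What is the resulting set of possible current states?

{P, R, T, U}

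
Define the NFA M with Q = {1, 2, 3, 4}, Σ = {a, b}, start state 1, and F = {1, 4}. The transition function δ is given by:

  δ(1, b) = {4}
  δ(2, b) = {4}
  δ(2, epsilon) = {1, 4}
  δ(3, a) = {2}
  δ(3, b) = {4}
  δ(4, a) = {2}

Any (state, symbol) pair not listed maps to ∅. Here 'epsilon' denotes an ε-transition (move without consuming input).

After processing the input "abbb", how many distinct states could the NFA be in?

0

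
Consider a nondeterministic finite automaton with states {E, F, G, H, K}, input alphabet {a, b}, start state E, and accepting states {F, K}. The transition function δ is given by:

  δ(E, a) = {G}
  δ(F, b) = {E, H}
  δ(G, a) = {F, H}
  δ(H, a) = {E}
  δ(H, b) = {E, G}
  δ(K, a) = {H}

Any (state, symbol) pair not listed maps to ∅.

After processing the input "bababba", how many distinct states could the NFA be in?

Start in {E}.
Read 'b': {E} → ∅.
The set is empty and remains empty for the remaining 6 symbols.
That set has 0 states.

0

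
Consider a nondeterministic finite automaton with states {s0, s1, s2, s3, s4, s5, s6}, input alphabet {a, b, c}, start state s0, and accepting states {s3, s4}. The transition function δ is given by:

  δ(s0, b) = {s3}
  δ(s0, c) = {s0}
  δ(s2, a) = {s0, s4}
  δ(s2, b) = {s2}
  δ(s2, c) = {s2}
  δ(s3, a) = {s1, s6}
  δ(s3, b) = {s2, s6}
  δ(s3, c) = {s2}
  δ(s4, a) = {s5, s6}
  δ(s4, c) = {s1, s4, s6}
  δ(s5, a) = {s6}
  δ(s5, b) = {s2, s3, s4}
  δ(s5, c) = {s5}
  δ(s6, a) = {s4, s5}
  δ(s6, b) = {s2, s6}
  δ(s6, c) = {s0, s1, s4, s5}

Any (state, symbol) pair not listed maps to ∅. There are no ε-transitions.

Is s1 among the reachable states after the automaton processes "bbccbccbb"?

Start in {s0}.
Read 'b': {s0} → {s3}.
Read 'b': {s3} → {s2, s6}.
Read 'c': {s2, s6} → {s0, s1, s2, s4, s5}.
Read 'c': {s0, s1, s2, s4, s5} → {s0, s1, s2, s4, s5, s6}.
Read 'b': {s0, s1, s2, s4, s5, s6} → {s2, s3, s4, s6}.
Read 'c': {s2, s3, s4, s6} → {s0, s1, s2, s4, s5, s6}.
Read 'c': {s0, s1, s2, s4, s5, s6} → {s0, s1, s2, s4, s5, s6}.
Read 'b': {s0, s1, s2, s4, s5, s6} → {s2, s3, s4, s6}.
Read 'b': {s2, s3, s4, s6} → {s2, s6}.
State s1 is not in {s2, s6}.

No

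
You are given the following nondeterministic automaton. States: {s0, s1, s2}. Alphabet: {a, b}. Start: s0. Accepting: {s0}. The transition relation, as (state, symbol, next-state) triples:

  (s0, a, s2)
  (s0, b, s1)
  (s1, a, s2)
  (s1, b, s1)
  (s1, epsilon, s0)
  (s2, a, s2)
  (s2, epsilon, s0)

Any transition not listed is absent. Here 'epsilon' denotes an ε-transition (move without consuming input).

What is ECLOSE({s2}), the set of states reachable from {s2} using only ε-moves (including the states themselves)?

Begin with {s2}.
ε-move s2 → s0; add s0.

{s0, s2}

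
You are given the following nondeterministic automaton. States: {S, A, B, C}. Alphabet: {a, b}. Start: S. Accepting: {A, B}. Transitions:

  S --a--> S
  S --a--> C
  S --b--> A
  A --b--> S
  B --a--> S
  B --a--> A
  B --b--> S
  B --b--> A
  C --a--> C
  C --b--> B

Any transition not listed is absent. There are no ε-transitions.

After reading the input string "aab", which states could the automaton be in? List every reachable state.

Start in {S}.
Read 'a': S→{S, C}; now {S, C}.
Read 'a': S→{S, C}, C→{C}; now {S, C}.
Read 'b': S→{A}, C→{B}; now {A, B}.

{A, B}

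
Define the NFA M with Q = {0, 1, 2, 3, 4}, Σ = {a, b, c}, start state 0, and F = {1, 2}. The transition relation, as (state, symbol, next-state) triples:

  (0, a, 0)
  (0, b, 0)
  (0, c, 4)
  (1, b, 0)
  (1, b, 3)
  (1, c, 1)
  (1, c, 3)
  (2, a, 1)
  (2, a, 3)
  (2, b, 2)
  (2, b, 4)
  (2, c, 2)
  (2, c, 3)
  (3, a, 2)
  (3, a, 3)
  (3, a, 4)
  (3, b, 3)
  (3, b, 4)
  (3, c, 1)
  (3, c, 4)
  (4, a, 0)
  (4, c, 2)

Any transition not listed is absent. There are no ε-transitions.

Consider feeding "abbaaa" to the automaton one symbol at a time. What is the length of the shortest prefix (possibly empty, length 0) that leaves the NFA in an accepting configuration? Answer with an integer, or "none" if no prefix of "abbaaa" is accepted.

none

Start in {0}.
Read 'a': 0→{0}; now {0}.
Read 'b': 0→{0}; now {0}.
Read 'b': 0→{0}; now {0}.
Read 'a': 0→{0}; now {0}.
Read 'a': 0→{0}; now {0}.
Read 'a': 0→{0}; now {0}.
No reachable set along the way intersects F.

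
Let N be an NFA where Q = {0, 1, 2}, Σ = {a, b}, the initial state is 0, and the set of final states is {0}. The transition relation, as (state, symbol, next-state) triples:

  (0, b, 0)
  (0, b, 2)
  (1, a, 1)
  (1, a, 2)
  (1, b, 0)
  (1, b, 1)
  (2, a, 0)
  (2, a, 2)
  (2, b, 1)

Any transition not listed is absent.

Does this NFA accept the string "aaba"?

No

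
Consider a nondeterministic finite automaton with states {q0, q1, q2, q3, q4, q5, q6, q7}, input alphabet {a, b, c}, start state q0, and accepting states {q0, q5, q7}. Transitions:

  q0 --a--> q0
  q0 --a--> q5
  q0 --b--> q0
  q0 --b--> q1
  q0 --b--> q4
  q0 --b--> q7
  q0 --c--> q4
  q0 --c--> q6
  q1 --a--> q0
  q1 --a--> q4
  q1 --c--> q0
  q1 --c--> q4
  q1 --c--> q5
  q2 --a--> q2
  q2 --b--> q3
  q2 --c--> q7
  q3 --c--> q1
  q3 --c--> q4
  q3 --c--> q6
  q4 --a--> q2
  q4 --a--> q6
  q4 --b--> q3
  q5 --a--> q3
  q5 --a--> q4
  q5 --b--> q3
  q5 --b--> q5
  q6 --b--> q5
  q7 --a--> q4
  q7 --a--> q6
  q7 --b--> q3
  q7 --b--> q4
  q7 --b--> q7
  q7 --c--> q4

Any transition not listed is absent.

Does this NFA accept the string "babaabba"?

Start in {q0}.
Read 'b': {q0} → {q0, q1, q4, q7}.
Read 'a': {q0, q1, q4, q7} → {q0, q2, q4, q5, q6}.
Read 'b': {q0, q2, q4, q5, q6} → {q0, q1, q3, q4, q5, q7}.
Read 'a': {q0, q1, q3, q4, q5, q7} → {q0, q2, q3, q4, q5, q6}.
Read 'a': {q0, q2, q3, q4, q5, q6} → {q0, q2, q3, q4, q5, q6}.
Read 'b': {q0, q2, q3, q4, q5, q6} → {q0, q1, q3, q4, q5, q7}.
Read 'b': {q0, q1, q3, q4, q5, q7} → {q0, q1, q3, q4, q5, q7}.
Read 'a': {q0, q1, q3, q4, q5, q7} → {q0, q2, q3, q4, q5, q6}.
The final set {q0, q2, q3, q4, q5, q6} contains the accepting states q0, q5.

Yes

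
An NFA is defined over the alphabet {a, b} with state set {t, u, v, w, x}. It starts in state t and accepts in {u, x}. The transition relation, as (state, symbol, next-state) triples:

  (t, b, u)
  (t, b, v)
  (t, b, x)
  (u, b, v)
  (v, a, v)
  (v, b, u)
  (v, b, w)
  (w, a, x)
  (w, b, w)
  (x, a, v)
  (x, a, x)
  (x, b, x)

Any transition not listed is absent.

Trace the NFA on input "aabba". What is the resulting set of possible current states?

∅

Start in {t}.
Read 'a': {t} → ∅.
The set is empty and remains empty for the remaining 4 symbols.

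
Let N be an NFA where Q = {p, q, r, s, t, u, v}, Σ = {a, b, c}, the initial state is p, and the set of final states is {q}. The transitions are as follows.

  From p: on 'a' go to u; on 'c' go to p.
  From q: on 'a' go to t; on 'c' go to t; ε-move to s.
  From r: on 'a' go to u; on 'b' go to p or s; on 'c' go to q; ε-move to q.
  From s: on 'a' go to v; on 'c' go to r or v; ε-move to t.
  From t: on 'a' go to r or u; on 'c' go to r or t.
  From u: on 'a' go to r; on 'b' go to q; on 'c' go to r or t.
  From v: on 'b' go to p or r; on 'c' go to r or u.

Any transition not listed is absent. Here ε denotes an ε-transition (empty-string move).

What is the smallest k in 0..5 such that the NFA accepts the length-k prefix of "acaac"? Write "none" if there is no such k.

Start in {p}.
Read 'a': {p} → {u}.
Read 'c': {u} → {q, r, s, t}.
None of the earlier sets intersect F, but {q, r, s, t} does.

2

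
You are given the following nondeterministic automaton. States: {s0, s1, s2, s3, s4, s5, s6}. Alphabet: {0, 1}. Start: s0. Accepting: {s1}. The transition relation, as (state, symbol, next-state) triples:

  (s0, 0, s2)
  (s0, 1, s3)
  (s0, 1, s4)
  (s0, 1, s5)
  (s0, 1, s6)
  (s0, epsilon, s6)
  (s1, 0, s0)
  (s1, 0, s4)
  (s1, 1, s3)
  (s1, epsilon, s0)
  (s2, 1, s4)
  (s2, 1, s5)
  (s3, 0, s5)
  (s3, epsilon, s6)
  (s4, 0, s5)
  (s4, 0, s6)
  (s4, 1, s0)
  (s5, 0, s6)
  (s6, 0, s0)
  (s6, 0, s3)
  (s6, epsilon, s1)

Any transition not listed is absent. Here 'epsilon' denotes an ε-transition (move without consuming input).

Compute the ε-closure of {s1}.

{s0, s1, s6}

Begin with {s1}.
ε-move s1 → s0; add s0.
ε-move s0 → s6; add s6.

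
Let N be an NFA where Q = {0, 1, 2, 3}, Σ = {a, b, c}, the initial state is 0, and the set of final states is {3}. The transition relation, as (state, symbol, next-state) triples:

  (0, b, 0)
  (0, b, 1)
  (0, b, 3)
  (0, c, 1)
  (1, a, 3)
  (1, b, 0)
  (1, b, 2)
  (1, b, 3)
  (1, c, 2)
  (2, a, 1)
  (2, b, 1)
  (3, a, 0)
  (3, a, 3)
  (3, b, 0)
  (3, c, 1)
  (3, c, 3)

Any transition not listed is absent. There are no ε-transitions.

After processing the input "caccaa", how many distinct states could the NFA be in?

Start in {0}.
Read 'c': {0} → {1}.
Read 'a': {1} → {3}.
Read 'c': {3} → {1, 3}.
Read 'c': {1, 3} → {1, 2, 3}.
Read 'a': {1, 2, 3} → {0, 1, 3}.
Read 'a': {0, 1, 3} → {0, 3}.
That set has 2 states.

2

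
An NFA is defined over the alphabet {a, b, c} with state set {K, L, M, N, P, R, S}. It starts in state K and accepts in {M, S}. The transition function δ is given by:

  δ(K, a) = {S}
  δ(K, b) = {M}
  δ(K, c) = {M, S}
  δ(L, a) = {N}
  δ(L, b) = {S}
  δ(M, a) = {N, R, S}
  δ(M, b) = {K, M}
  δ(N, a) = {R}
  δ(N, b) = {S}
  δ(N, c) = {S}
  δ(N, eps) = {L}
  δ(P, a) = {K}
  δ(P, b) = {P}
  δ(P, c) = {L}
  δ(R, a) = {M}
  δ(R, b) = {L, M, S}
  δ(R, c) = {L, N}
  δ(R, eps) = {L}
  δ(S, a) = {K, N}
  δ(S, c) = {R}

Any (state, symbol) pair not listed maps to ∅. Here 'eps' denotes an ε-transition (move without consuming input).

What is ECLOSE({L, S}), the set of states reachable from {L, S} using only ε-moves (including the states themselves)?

Begin with {L, S}.
No ε-moves leave this set, so the closure equals the set itself.

{L, S}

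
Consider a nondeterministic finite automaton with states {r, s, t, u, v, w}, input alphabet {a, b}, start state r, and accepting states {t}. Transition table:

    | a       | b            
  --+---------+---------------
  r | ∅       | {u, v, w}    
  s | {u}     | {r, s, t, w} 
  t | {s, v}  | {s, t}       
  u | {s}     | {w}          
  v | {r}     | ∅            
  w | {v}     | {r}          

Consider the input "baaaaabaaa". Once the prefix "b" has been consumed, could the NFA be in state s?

Start in {r}.
Read 'b': {r} → {u, v, w}.
State s is not in {u, v, w}.

No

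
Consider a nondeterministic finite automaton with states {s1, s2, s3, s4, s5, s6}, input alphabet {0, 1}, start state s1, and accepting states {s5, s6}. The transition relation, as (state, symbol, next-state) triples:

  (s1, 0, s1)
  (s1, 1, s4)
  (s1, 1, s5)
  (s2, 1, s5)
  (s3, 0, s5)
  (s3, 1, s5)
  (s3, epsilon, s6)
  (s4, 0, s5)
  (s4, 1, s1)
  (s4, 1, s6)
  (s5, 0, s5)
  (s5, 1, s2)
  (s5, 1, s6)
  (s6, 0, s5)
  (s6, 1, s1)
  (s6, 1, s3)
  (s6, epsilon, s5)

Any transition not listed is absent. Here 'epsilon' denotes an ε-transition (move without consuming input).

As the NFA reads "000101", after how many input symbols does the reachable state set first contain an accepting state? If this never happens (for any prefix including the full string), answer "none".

Start in {s1}.
Read '0': s1→{s1}; now {s1}.
Read '0': s1→{s1}; now {s1}.
Read '0': s1→{s1}; now {s1}.
Read '1': s1→{s4, s5}; now {s4, s5}.
None of the earlier sets intersect F, but {s4, s5} does.

4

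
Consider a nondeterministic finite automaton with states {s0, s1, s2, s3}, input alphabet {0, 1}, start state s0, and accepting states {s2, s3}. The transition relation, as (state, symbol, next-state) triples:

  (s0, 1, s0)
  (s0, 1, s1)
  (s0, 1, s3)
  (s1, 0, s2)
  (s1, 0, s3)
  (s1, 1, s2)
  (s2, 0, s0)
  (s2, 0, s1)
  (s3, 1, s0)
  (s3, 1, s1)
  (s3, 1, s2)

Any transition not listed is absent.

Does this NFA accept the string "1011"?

Yes

Start in {s0}.
Read '1': s0→{s0, s1, s3}; now {s0, s1, s3}.
Read '0': s0→∅, s1→{s2, s3}, s3→∅; now {s2, s3}.
Read '1': s2→∅, s3→{s0, s1, s2}; now {s0, s1, s2}.
Read '1': s0→{s0, s1, s3}, s1→{s2}, s2→∅; now {s0, s1, s2, s3}.
The final set {s0, s1, s2, s3} contains the accepting states s2, s3.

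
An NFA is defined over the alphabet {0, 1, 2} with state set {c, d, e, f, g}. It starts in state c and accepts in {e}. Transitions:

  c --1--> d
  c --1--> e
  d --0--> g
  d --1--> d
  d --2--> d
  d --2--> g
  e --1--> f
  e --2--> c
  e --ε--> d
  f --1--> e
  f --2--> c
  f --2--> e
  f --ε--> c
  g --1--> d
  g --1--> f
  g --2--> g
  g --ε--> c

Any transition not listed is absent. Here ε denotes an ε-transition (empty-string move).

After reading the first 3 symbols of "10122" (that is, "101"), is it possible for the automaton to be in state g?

Start in {c}.
Read '1': c→{d, e}; now {d, e}.
Read '0': d→{g}, e→∅; union {g}; ε-closure = {c, g}.
Read '1': c→{d, e}, g→{d, f}; union {d, e, f}; ε-closure = {c, d, e, f}.
State g is not in {c, d, e, f}.

No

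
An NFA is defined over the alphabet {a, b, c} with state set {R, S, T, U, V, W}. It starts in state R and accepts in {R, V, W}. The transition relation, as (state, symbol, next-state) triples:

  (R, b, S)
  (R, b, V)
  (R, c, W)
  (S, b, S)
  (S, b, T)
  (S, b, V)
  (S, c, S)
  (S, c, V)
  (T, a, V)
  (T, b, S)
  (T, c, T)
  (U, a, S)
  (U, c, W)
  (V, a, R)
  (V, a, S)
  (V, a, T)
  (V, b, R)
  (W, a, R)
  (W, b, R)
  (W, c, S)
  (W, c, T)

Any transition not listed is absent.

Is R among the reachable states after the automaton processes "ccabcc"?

No

Start in {R}.
Read 'c': R→{W}; now {W}.
Read 'c': W→{S, T}; now {S, T}.
Read 'a': S→∅, T→{V}; now {V}.
Read 'b': V→{R}; now {R}.
Read 'c': R→{W}; now {W}.
Read 'c': W→{S, T}; now {S, T}.
State R is not in {S, T}.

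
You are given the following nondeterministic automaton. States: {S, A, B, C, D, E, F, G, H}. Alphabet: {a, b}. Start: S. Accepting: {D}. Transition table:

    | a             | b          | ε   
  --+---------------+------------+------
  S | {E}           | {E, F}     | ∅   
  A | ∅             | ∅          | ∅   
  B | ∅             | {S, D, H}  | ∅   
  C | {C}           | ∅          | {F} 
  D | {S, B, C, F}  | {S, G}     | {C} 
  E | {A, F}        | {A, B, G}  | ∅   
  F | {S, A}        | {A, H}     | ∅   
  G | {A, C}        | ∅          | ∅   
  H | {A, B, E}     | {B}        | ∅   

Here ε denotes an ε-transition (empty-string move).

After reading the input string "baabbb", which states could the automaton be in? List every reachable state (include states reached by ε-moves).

Start in {S}.
Read 'b': S→{E, F}; now {E, F}.
Read 'a': E→{A, F}, F→{S, A}; now {S, A, F}.
Read 'a': S→{E}, A→∅, F→{S, A}; now {S, A, E}.
Read 'b': S→{E, F}, A→∅, E→{A, B, G}; now {A, B, E, F, G}.
Read 'b': A→∅, B→{S, D, H}, E→{A, B, G}, F→{A, H}, G→∅; union {S, A, B, D, G, H}; ε-closure = {S, A, B, C, D, F, G, H}.
Read 'b': S→{E, F}, A→∅, B→{S, D, H}, C→∅, D→{S, G}, F→{A, H}, G→∅, H→{B}; union {S, A, B, D, E, F, G, H}; ε-closure = {S, A, B, C, D, E, F, G, H}.

{S, A, B, C, D, E, F, G, H}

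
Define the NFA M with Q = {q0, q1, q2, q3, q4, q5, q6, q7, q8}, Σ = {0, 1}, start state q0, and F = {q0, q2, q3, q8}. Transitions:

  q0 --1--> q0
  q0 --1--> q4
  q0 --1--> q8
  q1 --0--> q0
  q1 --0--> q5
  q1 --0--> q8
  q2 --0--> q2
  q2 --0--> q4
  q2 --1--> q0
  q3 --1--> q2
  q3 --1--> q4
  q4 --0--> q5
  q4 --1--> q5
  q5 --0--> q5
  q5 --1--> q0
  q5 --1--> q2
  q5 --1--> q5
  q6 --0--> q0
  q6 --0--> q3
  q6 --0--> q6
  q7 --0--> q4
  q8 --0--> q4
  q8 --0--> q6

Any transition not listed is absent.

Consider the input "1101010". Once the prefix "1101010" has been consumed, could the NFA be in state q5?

Yes

Start in {q0}.
Read '1': {q0} → {q0, q4, q8}.
Read '1': {q0, q4, q8} → {q0, q4, q5, q8}.
Read '0': {q0, q4, q5, q8} → {q4, q5, q6}.
Read '1': {q4, q5, q6} → {q0, q2, q5}.
Read '0': {q0, q2, q5} → {q2, q4, q5}.
Read '1': {q2, q4, q5} → {q0, q2, q5}.
Read '0': {q0, q2, q5} → {q2, q4, q5}.
State q5 is in {q2, q4, q5}.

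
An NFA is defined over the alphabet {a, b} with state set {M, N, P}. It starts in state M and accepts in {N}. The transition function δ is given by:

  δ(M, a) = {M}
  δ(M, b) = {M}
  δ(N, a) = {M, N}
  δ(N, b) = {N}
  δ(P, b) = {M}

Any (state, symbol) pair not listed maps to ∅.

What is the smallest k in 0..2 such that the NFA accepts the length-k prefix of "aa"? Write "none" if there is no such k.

none

Start in {M}.
Read 'a': M→{M}; now {M}.
Read 'a': M→{M}; now {M}.
No reachable set along the way intersects F.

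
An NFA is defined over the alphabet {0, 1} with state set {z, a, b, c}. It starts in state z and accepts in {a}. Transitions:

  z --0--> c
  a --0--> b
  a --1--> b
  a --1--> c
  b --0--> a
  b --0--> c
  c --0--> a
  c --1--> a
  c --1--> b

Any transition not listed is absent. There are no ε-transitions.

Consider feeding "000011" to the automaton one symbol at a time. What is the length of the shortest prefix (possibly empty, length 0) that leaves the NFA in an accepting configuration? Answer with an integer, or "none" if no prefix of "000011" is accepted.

Start in {z}.
Read '0': {z} → {c}.
Read '0': {c} → {a}.
None of the earlier sets intersect F, but {a} does.

2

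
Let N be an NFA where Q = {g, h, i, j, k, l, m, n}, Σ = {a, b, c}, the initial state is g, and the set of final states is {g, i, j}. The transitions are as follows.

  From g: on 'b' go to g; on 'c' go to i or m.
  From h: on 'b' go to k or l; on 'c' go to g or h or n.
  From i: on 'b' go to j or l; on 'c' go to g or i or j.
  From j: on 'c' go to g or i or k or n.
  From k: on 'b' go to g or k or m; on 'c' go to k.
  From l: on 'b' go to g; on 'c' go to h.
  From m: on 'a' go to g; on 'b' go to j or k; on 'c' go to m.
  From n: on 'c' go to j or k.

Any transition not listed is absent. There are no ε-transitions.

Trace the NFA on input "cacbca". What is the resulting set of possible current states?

Start in {g}.
Read 'c': g→{i, m}; now {i, m}.
Read 'a': i→∅, m→{g}; now {g}.
Read 'c': g→{i, m}; now {i, m}.
Read 'b': i→{j, l}, m→{j, k}; now {j, k, l}.
Read 'c': j→{g, i, k, n}, k→{k}, l→{h}; now {g, h, i, k, n}.
Read 'a': g→∅, h→∅, i→∅, k→∅, n→∅; now ∅.

∅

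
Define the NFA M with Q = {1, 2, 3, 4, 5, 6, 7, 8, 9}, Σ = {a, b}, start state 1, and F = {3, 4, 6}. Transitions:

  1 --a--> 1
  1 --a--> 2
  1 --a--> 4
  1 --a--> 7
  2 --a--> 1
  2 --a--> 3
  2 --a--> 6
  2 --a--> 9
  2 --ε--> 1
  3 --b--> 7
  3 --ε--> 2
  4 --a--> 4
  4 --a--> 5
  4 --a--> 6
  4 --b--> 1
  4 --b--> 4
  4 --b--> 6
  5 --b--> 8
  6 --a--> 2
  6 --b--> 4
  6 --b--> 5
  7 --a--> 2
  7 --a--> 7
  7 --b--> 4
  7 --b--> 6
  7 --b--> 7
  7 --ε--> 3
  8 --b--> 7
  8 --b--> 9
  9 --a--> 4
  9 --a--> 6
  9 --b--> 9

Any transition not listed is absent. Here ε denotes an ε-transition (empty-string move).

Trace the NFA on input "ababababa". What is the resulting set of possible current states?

Start in {1}.
Read 'a': 1→{1, 2, 4, 7}; union {1, 2, 4, 7}; ε-closure = {1, 2, 3, 4, 7}.
Read 'b': 1→∅, 2→∅, 3→{7}, 4→{1, 4, 6}, 7→{4, 6, 7}; union {1, 4, 6, 7}; ε-closure = {1, 2, 3, 4, 6, 7}.
Read 'a': 1→{1, 2, 4, 7}, 2→{1, 3, 6, 9}, 3→∅, 4→{4, 5, 6}, 6→{2}, 7→{2, 7}; now {1, 2, 3, 4, 5, 6, 7, 9}.
Read 'b': 1→∅, 2→∅, 3→{7}, 4→{1, 4, 6}, 5→{8}, 6→{4, 5}, 7→{4, 6, 7}, 9→{9}; union {1, 4, 5, 6, 7, 8, 9}; ε-closure = {1, 2, 3, 4, 5, 6, 7, 8, 9}.
Read 'a': 1→{1, 2, 4, 7}, 2→{1, 3, 6, 9}, 3→∅, 4→{4, 5, 6}, 5→∅, 6→{2}, 7→{2, 7}, 8→∅, 9→{4, 6}; now {1, 2, 3, 4, 5, 6, 7, 9}.
Read 'b': 1→∅, 2→∅, 3→{7}, 4→{1, 4, 6}, 5→{8}, 6→{4, 5}, 7→{4, 6, 7}, 9→{9}; union {1, 4, 5, 6, 7, 8, 9}; ε-closure = {1, 2, 3, 4, 5, 6, 7, 8, 9}.
Read 'a': 1→{1, 2, 4, 7}, 2→{1, 3, 6, 9}, 3→∅, 4→{4, 5, 6}, 5→∅, 6→{2}, 7→{2, 7}, 8→∅, 9→{4, 6}; now {1, 2, 3, 4, 5, 6, 7, 9}.
Read 'b': 1→∅, 2→∅, 3→{7}, 4→{1, 4, 6}, 5→{8}, 6→{4, 5}, 7→{4, 6, 7}, 9→{9}; union {1, 4, 5, 6, 7, 8, 9}; ε-closure = {1, 2, 3, 4, 5, 6, 7, 8, 9}.
Read 'a': 1→{1, 2, 4, 7}, 2→{1, 3, 6, 9}, 3→∅, 4→{4, 5, 6}, 5→∅, 6→{2}, 7→{2, 7}, 8→∅, 9→{4, 6}; now {1, 2, 3, 4, 5, 6, 7, 9}.

{1, 2, 3, 4, 5, 6, 7, 9}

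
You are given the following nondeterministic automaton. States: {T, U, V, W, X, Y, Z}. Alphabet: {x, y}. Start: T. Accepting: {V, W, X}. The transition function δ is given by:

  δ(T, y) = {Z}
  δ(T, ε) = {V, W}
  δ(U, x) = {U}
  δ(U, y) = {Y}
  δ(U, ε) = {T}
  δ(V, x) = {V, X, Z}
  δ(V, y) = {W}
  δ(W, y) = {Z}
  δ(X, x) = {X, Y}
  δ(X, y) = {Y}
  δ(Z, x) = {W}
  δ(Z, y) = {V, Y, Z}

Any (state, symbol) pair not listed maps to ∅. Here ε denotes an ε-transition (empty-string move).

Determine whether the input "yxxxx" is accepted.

No

Start: ε-closure({T}) = {T, V, W}.
Read 'y': {T, V, W} → {W, Z}.
Read 'x': {W, Z} → {W}.
Read 'x': {W} → ∅.
The set is empty and remains empty for the remaining 2 symbols.
The final set ∅ contains no accepting state.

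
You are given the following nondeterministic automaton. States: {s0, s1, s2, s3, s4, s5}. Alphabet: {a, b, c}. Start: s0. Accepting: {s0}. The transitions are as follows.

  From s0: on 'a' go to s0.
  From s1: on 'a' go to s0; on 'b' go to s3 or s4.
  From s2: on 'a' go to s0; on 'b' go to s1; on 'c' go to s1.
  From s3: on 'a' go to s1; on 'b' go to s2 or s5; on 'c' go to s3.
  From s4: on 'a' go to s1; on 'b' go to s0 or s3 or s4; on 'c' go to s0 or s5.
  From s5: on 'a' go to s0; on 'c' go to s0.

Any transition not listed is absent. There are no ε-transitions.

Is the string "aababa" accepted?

No

Start in {s0}.
Read 'a': s0→{s0}; now {s0}.
Read 'a': s0→{s0}; now {s0}.
Read 'b': s0→∅; now ∅.
The set is empty and remains empty for the remaining 3 symbols.
The final set ∅ contains no accepting state.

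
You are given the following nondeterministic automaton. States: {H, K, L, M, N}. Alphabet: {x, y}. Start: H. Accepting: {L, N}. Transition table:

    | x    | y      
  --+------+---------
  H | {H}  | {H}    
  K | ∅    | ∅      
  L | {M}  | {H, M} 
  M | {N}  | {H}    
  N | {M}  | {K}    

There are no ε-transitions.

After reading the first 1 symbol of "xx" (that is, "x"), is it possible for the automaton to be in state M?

No

Start in {H}.
Read 'x': {H} → {H}.
State M is not in {H}.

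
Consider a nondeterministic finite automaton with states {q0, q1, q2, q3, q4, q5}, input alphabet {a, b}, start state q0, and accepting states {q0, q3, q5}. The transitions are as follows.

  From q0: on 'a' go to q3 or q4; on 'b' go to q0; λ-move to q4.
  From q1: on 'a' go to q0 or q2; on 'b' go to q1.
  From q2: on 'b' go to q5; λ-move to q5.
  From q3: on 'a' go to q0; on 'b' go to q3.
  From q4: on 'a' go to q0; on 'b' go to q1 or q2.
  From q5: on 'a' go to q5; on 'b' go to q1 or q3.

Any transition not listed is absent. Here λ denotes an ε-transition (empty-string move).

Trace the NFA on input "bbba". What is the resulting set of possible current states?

{q0, q2, q3, q4, q5}

Start: ε-closure({q0}) = {q0, q4}.
Read 'b': {q0, q4} → {q0, q1, q2, q4, q5}.
Read 'b': {q0, q1, q2, q4, q5} → {q0, q1, q2, q3, q4, q5}.
Read 'b': {q0, q1, q2, q3, q4, q5} → {q0, q1, q2, q3, q4, q5}.
Read 'a': {q0, q1, q2, q3, q4, q5} → {q0, q2, q3, q4, q5}.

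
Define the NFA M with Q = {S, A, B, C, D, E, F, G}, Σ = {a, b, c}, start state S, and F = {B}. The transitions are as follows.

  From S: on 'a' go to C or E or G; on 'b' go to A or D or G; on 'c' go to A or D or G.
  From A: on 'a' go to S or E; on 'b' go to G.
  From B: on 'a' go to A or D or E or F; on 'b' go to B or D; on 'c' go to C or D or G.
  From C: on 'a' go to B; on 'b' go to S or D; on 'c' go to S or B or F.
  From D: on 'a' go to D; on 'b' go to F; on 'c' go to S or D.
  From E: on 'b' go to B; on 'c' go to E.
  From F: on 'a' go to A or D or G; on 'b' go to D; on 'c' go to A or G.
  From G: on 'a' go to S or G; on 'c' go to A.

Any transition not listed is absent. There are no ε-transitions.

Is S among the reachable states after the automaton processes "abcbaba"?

Yes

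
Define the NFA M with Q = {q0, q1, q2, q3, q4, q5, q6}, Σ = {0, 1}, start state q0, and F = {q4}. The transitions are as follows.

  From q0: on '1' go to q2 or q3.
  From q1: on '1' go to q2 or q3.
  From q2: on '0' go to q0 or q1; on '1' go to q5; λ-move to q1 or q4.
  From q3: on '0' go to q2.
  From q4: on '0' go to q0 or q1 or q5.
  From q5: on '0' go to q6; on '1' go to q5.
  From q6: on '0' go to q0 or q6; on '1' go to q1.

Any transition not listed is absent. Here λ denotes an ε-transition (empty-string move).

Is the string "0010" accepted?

Start in {q0}.
Read '0': q0→∅; now ∅.
The set is empty and remains empty for the remaining 3 symbols.
The final set ∅ contains no accepting state.

No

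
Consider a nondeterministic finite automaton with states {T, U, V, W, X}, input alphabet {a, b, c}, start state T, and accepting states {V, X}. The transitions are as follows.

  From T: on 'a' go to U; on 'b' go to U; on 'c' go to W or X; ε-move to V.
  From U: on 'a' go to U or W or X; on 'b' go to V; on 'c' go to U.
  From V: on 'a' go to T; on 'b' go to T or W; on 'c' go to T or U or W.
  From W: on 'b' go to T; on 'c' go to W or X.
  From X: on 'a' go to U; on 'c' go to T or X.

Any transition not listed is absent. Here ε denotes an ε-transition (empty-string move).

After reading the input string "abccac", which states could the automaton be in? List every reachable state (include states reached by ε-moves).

{T, U, V, W, X}

Start: ε-closure({T}) = {T, V}.
Read 'a': T→{U}, V→{T}; union {T, U}; ε-closure = {T, U, V}.
Read 'b': T→{U}, U→{V}, V→{T, W}; now {T, U, V, W}.
Read 'c': T→{W, X}, U→{U}, V→{T, U, W}, W→{W, X}; union {T, U, W, X}; ε-closure = {T, U, V, W, X}.
Read 'c': T→{W, X}, U→{U}, V→{T, U, W}, W→{W, X}, X→{T, X}; union {T, U, W, X}; ε-closure = {T, U, V, W, X}.
Read 'a': T→{U}, U→{U, W, X}, V→{T}, W→∅, X→{U}; union {T, U, W, X}; ε-closure = {T, U, V, W, X}.
Read 'c': T→{W, X}, U→{U}, V→{T, U, W}, W→{W, X}, X→{T, X}; union {T, U, W, X}; ε-closure = {T, U, V, W, X}.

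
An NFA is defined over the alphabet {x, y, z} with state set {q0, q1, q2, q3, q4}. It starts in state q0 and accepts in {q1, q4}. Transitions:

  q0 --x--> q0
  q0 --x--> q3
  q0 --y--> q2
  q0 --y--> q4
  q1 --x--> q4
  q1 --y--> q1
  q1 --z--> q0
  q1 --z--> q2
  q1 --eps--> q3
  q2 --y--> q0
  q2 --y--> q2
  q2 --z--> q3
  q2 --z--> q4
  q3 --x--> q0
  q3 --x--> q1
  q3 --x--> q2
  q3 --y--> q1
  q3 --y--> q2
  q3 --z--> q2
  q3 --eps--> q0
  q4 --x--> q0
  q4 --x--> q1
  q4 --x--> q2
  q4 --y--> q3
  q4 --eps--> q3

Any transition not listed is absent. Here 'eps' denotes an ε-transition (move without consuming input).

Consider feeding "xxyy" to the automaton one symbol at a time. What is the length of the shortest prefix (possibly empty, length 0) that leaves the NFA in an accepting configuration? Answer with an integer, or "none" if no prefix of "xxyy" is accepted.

Start in {q0}.
Read 'x': q0→{q0, q3}; now {q0, q3}.
Read 'x': q0→{q0, q3}, q3→{q0, q1, q2}; now {q0, q1, q2, q3}.
None of the earlier sets intersect F, but {q0, q1, q2, q3} does.

2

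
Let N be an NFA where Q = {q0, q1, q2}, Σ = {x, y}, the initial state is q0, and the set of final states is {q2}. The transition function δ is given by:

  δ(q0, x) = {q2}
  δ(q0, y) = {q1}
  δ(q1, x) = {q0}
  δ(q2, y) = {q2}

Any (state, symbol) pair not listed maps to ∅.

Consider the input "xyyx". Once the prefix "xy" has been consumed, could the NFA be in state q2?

Start in {q0}.
Read 'x': {q0} → {q2}.
Read 'y': {q2} → {q2}.
State q2 is in {q2}.

Yes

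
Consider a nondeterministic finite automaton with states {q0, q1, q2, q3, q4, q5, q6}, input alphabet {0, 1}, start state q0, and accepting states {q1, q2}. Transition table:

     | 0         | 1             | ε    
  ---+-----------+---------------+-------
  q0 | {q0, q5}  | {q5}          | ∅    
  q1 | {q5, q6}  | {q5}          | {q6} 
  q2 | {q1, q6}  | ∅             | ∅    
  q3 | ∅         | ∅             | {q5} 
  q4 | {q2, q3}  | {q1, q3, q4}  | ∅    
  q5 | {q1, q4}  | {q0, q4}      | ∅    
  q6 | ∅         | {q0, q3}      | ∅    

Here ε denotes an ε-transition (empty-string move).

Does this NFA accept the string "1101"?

Start in {q0}.
Read '1': {q0} → {q5}.
Read '1': {q5} → {q0, q4}.
Read '0': {q0, q4} → {q0, q2, q3, q5}.
Read '1': {q0, q2, q3, q5} → {q0, q4, q5}.
The final set {q0, q4, q5} contains no accepting state.

No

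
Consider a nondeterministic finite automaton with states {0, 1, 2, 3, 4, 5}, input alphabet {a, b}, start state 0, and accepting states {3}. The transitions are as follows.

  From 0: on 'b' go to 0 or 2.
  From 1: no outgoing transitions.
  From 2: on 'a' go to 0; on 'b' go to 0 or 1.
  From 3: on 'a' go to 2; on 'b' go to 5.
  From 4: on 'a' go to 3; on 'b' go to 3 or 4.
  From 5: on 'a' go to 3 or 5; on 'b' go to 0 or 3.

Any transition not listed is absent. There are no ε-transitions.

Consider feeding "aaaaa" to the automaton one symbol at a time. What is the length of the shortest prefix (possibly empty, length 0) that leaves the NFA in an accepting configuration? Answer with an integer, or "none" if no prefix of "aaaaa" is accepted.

Start in {0}.
Read 'a': {0} → ∅.
The set is empty and remains empty for the remaining 4 symbols.
No reachable set along the way intersects F.

none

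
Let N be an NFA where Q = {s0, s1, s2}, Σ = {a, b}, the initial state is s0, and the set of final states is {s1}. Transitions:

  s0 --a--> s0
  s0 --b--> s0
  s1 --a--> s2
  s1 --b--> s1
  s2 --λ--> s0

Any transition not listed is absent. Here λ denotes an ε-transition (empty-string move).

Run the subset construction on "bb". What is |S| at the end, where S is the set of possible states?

Start in {s0}.
Read 'b': s0→{s0}; now {s0}.
Read 'b': s0→{s0}; now {s0}.
That set has 1 state.

1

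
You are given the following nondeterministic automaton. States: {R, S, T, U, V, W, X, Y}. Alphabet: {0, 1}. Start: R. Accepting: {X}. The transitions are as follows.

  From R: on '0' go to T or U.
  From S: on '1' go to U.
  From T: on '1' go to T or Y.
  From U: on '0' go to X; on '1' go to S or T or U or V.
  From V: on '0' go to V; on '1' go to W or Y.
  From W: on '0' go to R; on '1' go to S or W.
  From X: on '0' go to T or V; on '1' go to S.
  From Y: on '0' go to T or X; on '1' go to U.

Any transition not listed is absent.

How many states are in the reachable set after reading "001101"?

1

Start in {R}.
Read '0': {R} → {T, U}.
Read '0': {T, U} → {X}.
Read '1': {X} → {S}.
Read '1': {S} → {U}.
Read '0': {U} → {X}.
Read '1': {X} → {S}.
That set has 1 state.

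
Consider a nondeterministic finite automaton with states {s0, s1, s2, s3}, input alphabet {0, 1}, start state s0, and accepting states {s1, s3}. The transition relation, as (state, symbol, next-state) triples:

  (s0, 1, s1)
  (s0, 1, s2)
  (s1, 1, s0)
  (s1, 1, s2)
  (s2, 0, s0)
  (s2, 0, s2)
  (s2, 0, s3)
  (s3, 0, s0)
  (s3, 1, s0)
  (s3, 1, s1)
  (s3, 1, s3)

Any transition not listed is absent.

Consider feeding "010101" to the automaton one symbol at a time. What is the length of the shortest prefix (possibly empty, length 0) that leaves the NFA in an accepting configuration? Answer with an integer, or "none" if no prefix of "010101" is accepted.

Start in {s0}.
Read '0': s0→∅; now ∅.
The set is empty and remains empty for the remaining 5 symbols.
No reachable set along the way intersects F.

none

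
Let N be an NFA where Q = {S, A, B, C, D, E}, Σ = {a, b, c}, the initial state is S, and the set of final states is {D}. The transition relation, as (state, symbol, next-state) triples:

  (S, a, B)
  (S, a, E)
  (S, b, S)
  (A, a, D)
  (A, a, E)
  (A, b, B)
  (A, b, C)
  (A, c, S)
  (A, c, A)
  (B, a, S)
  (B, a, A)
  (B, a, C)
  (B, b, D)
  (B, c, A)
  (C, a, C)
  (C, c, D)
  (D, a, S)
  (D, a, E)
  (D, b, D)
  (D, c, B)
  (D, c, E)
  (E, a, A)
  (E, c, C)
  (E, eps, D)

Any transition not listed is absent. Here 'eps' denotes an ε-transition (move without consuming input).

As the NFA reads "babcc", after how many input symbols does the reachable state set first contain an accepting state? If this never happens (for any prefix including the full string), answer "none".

Start in {S}.
Read 'b': S→{S}; now {S}.
Read 'a': S→{B, E}; union {B, E}; ε-closure = {B, D, E}.
None of the earlier sets intersect F, but {B, D, E} does.

2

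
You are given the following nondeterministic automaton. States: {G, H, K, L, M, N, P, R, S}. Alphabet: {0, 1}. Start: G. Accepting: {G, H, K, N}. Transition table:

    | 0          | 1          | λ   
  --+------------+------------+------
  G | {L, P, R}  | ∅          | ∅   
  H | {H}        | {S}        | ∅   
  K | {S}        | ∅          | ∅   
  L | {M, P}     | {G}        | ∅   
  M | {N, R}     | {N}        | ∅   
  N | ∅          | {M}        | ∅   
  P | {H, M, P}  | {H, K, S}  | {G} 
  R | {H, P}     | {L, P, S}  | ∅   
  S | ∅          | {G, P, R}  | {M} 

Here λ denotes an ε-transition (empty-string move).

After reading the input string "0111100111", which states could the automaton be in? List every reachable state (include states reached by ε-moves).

{G, H, K, L, M, N, P, R, S}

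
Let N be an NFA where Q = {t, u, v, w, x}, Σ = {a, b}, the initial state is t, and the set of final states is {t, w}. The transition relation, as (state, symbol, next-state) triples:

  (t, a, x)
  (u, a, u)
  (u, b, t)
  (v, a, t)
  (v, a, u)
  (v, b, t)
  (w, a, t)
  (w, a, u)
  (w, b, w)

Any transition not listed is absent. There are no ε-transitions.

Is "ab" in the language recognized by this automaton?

Start in {t}.
Read 'a': t→{x}; now {x}.
Read 'b': x→∅; now ∅.
The final set ∅ contains no accepting state.

No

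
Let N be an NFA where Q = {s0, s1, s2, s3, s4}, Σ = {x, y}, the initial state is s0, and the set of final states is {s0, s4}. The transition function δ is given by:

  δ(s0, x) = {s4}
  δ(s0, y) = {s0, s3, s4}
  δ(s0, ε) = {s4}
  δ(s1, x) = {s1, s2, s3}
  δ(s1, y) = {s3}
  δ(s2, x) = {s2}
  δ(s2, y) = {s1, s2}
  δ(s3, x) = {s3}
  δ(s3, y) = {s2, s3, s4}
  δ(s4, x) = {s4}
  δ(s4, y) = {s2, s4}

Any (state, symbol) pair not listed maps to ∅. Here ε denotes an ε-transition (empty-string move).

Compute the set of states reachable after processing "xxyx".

Start: ε-closure({s0}) = {s0, s4}.
Read 'x': s0→{s4}, s4→{s4}; now {s4}.
Read 'x': s4→{s4}; now {s4}.
Read 'y': s4→{s2, s4}; now {s2, s4}.
Read 'x': s2→{s2}, s4→{s4}; now {s2, s4}.

{s2, s4}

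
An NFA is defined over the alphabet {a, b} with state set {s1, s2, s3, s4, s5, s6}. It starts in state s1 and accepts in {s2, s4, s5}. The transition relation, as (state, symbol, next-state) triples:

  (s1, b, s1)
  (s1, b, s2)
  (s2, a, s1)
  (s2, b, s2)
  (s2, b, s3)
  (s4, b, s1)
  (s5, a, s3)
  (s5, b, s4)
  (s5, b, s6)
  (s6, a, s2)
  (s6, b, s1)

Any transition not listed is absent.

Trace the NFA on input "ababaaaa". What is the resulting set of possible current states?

Start in {s1}.
Read 'a': s1→∅; now ∅.
The set is empty and remains empty for the remaining 7 symbols.

∅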